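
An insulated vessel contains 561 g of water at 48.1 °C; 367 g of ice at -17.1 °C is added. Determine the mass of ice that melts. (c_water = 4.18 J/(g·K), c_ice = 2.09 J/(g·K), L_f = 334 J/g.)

Cooling the water to 0 °C releases 561×4.18×48.1 = 112794 J.
Of that, 367×2.09×17.1 = 13116 J goes to bring the ice to 0 °C, leaving 99677 J.
Melting all 367 g of ice would need 367×334 = 122578 J.
Since 99677 < 122578 J, not all the ice melts; equilibrium is at 0 °C.
m_melted×334 = 99677  ⇒  m_melted ≈ 298.4 g.

m_melted ≈ 298 g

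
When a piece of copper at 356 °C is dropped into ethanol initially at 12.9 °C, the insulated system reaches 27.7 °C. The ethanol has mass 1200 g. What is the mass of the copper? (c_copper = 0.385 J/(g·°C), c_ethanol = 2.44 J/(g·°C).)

Taking heat into each body as positive, Σ m c ΔT = 0:
m·0.385·(27.7 − 356) + 1200·2.44·(27.7 − 12.9) = 0
-126.4 m = -43334
m = -43334/-126.4 ≈ 342.8 g

m ≈ 343 g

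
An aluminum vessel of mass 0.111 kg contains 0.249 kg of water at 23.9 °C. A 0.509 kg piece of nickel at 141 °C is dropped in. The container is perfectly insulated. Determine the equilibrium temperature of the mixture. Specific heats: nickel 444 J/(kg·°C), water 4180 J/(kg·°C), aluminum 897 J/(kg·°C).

T_f is the heat-capacity-weighted average of the initial temperatures:
T_f = (226×141 + 1040.8×23.9 + 99.57×23.9) / (226 + 1040.8 + 99.57)
    = 59121 / 1366.4 ≈ 43.27 °C

T_f ≈ 43.3 °C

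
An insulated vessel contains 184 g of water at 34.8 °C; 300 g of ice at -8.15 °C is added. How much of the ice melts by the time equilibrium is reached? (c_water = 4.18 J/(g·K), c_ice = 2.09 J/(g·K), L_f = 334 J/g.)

m_melted ≈ 64.8 g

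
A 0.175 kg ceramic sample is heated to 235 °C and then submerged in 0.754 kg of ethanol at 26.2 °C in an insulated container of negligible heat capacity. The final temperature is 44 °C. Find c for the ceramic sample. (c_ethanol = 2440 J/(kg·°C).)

c ≈ 980 J/(kg·°C)

Setting the total heat transfer to zero:
0.175·c·(44 − 235) + 0.754·2440·(44 − 26.2) = 0
-33.42 c = -32748
c = -32748/-33.42 ≈ 979.7 J/(kg·°C)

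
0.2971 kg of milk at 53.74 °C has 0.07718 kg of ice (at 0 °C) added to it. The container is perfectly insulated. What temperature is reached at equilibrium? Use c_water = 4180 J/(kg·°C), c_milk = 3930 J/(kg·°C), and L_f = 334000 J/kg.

T_f ≈ 24.8 °C

Sum of m c ΔT and latent-heat terms is zero:
melt ice: 0.07718×334000 = 25778; meltwater 0→T: 0.07718×4180×T = 322.61 T; milk: 1167.6(T − 53.74)
1490.2 T = 62747 − 25778 = 36969
T ≈ 24.81 °C. Since T > 0 °C, the all-ice-melts assumption holds.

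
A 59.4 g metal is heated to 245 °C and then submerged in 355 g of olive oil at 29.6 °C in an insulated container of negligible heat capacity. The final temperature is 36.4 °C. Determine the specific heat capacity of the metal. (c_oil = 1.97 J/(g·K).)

Heat lost by the metal = heat gained by the oil:
59.4×c×(245 − 36.4) = 355×1.97×(36.4 − 29.6)
12391 c = 4755.6  ⇒  c ≈ 0.3838 J/(g·K)

c ≈ 0.384 J/(g·K)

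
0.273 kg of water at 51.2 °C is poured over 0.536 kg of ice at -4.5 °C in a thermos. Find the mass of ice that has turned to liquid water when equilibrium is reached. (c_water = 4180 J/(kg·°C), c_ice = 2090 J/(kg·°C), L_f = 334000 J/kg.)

m_melted ≈ 0.16 kg

Cooling the water to 0 °C releases 0.273×4180×51.2 = 58426 J.
Of that, 0.536×2090×4.5 = 5041.1 J goes to bring the ice to 0 °C, leaving 53385 J.
To melt every bit of ice: 0.536×334000 = 179024 J.
Since 53385 < 179024 J, not all the ice melts; equilibrium is at 0 °C.
m_melt = 53385 / L_f = 0.1598 kg.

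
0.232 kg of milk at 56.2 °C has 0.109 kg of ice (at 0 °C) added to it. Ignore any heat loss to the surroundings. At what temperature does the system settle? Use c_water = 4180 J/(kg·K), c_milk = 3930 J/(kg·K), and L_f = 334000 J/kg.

T_f ≈ 10.8 °C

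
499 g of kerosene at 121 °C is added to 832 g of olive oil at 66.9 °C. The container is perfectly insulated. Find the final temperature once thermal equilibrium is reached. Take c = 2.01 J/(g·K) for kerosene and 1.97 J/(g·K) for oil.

Taking heat into each body as positive, Σ m c ΔT = 0:
499*2.01*(T − 121) + 832*1.97*(T − 66.9) = 0
1003(T − 121) + 1639(T − 66.9) = 0
2642 T = 231014
T = 231014 / 2642 = 87.4 °C

T_f ≈ 87.4 °C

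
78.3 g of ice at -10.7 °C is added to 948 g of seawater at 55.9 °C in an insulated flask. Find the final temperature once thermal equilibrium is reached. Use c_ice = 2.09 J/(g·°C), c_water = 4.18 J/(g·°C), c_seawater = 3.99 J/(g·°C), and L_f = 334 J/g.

T_f ≈ 44.7 °C

Taking heat into each body as positive, Σ m c ΔT = 0:
ice -10.7→0 °C: 78.3·2.09·10.7 = 1751
  fusion: m_ice L_f = 78.3·334 = 26152
  warm the meltwater: 327.29 T
  seawater cools: 948·3.99·(T − 55.9) = 3782.5(T − 55.9)
4109.8 T = 211443 − 27903 = 183540
T ≈ 44.66 °C. Since T > 0 °C, the all-ice-melts assumption holds.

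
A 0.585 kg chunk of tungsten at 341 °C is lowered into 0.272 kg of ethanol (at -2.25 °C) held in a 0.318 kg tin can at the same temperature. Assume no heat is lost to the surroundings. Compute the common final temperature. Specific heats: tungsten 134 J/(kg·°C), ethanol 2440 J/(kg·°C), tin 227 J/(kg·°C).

Energy conservation, ΣQ = 0:
0.585*134*(T − 341) + 0.272*2440*(T − (-2.25)) + 0.318*227*(T − (-2.25)) = 0
(78.39 + 663.68 + 72.19) T = 78.39*341 + 663.68*(-2.25) + 72.19*(-2.25)
T = 25075 / 814.26 = 30.8 °C

T_f ≈ 30.8 °C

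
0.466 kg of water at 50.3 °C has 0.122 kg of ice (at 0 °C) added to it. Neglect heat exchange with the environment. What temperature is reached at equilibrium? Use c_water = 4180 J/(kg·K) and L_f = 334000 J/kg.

Conservation of energy gives ΣQ = 0:
melt ice: 0.122·334000 = 40748; meltwater 0→T: 0.122·4180·T = 509.96 T; water cools: 0.466·4180·(T − 50.3) = 1947.9(T − 50.3)
2457.8 T = 97978 − 40748 = 57230
T ≈ 23.28 °C. Since T > 0 °C, the all-ice-melts assumption holds.

T_f ≈ 23.3 °C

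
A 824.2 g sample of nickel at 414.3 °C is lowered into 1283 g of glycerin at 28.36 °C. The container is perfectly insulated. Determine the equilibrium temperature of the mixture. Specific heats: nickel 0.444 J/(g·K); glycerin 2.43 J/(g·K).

T_f ≈ 68.9 °C

Net heat exchanged in the isolated system is zero:
824.2·0.444·(T − 414.3) + 1283·2.43·(T − 28.36) = 0
365.94(T − 414.3) + 3117.7(T − 28.36) = 0
(365.94 + 3117.7) T = 365.94·414.3 + 3117.7·28.36
T = 240029 / 3483.6 = 68.9 °C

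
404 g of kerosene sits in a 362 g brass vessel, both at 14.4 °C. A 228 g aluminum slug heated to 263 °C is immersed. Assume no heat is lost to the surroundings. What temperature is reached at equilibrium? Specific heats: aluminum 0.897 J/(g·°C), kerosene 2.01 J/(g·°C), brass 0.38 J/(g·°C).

T_f ≈ 58.5 °C

Taking heat into each body as positive, Σ m c ΔT = 0:
228×0.897×(T − 263) + 404×2.01×(T − 14.4) + 362×0.38×(T − 14.4) = 0
204.52(T − 263) + 812.04(T − 14.4) + 137.56(T − 14.4) = 0
(204.52 + 812.04 + 137.56) T = 204.52×263 + 812.04×14.4 + 137.56×14.4
T = 67462 / 1154.1 = 58.5 °C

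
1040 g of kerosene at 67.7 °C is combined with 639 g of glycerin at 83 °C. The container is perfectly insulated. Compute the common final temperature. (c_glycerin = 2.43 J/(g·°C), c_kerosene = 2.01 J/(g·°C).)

T_f ≈ 74.2 °C

|Q_glycerin| = |Q_kerosene|:
639×2.43×(83 − T) = 1040×2.01×(T − 67.7)
1552.8(83 − T) = 2090.4(T − 67.7)
3643.2 T = 270400  ⇒  T ≈ 74.22 °C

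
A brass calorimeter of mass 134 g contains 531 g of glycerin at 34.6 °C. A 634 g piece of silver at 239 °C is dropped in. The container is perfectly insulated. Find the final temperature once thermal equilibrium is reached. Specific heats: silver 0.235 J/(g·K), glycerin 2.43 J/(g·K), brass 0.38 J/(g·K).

T_f ≈ 55.0 °C

Taking heat into each body as positive, Σ m c ΔT = 0:
634*0.235*(T − 239) + 531*2.43*(T − 34.6) + 134*0.38*(T − 34.6) = 0
148.99(T − 239) + 1290.3(T − 34.6) + 50.92(T − 34.6) = 0
1490.2 T = 82016
T ≈ 55.04 °C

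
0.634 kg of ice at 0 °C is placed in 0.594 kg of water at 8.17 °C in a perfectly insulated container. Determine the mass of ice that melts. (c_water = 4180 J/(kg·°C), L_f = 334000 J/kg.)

m_melted ≈ 0.0607 kg

Water can give up m c ΔT = 0.594×4180×8.17 = 20285 J before reaching 0 °C.
Melting all 0.634 kg of ice would need 0.634×334000 = 211756 J.
That's not enough to melt it all — equilibrium is at 0 °C with ice remaining.
m_melted×334000 = 20285  ⇒  m_melted ≈ 0.06073 kg.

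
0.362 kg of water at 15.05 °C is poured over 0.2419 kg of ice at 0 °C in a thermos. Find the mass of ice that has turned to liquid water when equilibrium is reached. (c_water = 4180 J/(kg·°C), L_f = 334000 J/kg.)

m_melted ≈ 0.0682 kg

Water can give up m c ΔT = 0.362·4180·15.05 = 22773 J before reaching 0 °C.
Melting all 0.2419 kg of ice would need 0.2419·334000 = 80795 J.
That's not enough to melt it all — equilibrium is at 0 °C with ice remaining.
Mass melted = 22773/334000 ≈ 0.06818 kg.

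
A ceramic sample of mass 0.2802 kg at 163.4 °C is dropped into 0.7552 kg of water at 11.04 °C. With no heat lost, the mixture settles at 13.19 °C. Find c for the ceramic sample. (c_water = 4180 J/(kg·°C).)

c ≈ 161 J/(kg·°C)

Net heat exchanged in the isolated system is zero:
0.2802×c×(13.19 − 163.4) + 0.7552×4180×(13.19 − 11.04) = 0
-42.09 c = -6787
c = -6787/-42.09 ≈ 161.3 J/(kg·°C)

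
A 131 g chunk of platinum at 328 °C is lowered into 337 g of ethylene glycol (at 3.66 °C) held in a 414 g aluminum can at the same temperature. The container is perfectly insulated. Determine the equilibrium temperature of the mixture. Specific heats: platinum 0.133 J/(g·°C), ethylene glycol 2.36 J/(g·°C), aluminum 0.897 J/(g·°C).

Let T be the final temperature. ΣQ_i = 0:
131·0.133·(T − 328) + 337·2.36·(T − 3.66) + 414·0.897·(T − 3.66) = 0
1184.1 T = 9984.8
T ≈ 8.43 °C

T_f ≈ 8.4 °C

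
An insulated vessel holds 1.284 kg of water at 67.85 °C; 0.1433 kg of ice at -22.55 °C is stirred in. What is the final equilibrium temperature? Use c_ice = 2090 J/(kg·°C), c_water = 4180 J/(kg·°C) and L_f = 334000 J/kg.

T_f ≈ 51.9 °C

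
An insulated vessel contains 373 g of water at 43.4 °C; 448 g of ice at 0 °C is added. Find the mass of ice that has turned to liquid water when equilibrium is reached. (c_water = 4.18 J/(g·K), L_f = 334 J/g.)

m_melted ≈ 203 g

Heat available from the water dropping to 0 °C: 373×4.18×43.4 = 67667 J.
Melting all 448 g of ice would need 448×334 = 149632 J.
That's not enough to melt it all — equilibrium is at 0 °C with ice remaining.
m_melt = 67667 / L_f = 202.6 g.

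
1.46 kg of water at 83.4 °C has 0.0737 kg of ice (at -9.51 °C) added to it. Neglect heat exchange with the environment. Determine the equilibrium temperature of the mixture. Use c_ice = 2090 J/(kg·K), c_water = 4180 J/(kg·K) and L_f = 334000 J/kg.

T_f ≈ 75.3 °C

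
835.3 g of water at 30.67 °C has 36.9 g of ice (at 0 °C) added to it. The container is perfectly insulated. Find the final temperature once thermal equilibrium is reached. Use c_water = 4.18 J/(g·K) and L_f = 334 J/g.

Conservation of energy gives ΣQ = 0:
melt ice: 36.9·334 = 12325; warm the meltwater: 154.24 T; water: 3491.6(T − 30.67)
3645.8 T = 107086 − 12325 = 94761
T ≈ 25.99 °C. Since T > 0 °C, the all-ice-melts assumption holds.

T_f ≈ 26.0 °C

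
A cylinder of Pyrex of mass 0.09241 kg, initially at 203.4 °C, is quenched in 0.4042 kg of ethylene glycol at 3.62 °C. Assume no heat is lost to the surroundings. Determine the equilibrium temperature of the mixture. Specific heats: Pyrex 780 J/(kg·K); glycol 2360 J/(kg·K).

T_f ≈ 17.7 °C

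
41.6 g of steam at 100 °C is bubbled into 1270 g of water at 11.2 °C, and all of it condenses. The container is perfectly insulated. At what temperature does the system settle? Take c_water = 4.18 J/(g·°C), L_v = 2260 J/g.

T_f ≈ 31.2 °C

Energy conservation, ΣQ = 0:
condense steam: −41.6×2260 = −94016
  condensed water 100 °C→T: 173.89(T − 100)
  water warms: 1270×4.18×(T − 11.2) = 5308.6(T − 11.2)
5482.5 T = 94016 + 17389 + 59456 = 170861
T ≈ 31.16 °C (< 100 °C, so full condensation is consistent).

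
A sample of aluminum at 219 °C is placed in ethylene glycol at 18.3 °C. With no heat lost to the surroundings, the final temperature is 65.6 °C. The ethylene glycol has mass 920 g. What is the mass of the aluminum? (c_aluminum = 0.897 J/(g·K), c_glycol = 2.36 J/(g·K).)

m ≈ 746 g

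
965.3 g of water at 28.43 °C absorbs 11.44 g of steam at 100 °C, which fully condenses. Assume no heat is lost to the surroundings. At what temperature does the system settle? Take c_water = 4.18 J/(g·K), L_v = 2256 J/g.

Conservation of energy gives ΣQ = 0:
condense steam: −11.44×2256 = −25809; condensed water 100 °C→T: 47.82(T − 100); water warms: 965.3×4.18×(T − 28.43) = 4035(T − 28.43)
4082.8 T = 25809 + 4781.9 + 114714 = 145304
T ≈ 35.59 °C, under the boiling point, so the assumption holds.

T_f ≈ 35.6 °C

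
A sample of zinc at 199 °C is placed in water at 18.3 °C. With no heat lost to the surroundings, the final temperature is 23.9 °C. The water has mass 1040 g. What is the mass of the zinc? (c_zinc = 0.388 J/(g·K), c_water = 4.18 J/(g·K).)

m ≈ 358 g

Heat lost by the zinc = heat gained by the water:
m·0.388·(199 − 23.9) = 1040·4.18·(23.9 − 18.3)
67.94 m = 24344  ⇒  m ≈ 358.3 g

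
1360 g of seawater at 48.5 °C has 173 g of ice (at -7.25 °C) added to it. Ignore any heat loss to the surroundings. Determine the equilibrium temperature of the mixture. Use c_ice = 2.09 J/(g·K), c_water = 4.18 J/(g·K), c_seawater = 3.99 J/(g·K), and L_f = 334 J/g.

T_f ≈ 33.0 °C

Heat gained plus heat lost sum to zero:
ice -7.25→0 °C: 173·2.09·7.25 = 2621.4; latent heat to melt: 173·334 = 57782; warm the meltwater: 723.14 T; seawater cools: 1360·3.99·(T − 48.5) = 5426.4(T − 48.5)
6149.5 T = 263180 − 60403 = 202777
T ≈ 32.97 °C (positive, so assuming full melt was valid).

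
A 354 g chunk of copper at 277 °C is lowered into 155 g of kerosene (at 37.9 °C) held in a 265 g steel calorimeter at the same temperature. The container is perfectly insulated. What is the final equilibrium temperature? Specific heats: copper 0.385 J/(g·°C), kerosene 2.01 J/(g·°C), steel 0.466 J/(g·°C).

T_f ≈ 94.9 °C

Energy conservation, ΣQ = 0:
354*0.385*(T − 277) + 155*2.01*(T − 37.9) + 265*0.466*(T − 37.9) = 0
136.29(T − 277) + 311.55(T − 37.9) + 123.49(T − 37.9) = 0
(136.29 + 311.55 + 123.49) T = 136.29*277 + 311.55*37.9 + 123.49*37.9
T = 54240 / 571.33 = 94.9 °C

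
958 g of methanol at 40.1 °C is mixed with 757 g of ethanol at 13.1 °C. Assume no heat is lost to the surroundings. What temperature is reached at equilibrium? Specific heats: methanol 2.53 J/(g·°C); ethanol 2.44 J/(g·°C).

Heat lost by the methanol equals heat gained by the ethanol:
958·2.53·(40.1 − T) = 757·2.44·(T − 13.1)
2423.7(40.1 − T) = 1847.1(T − 13.1)
4270.8 T = 121389  ⇒  T ≈ 28.42 °C

T_f ≈ 28.4 °C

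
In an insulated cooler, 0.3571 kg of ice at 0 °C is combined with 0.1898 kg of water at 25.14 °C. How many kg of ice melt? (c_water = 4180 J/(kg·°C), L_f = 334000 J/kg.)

m_melted ≈ 0.0597 kg

Heat available from the water dropping to 0 °C: 0.1898·4180·25.14 = 19945 J.
Fully melting the ice requires m_ice L_f = 0.3571·334000 = 119271 J.
That's not enough to melt it all — equilibrium is at 0 °C with ice remaining.
Mass melted = 19945/334000 ≈ 0.05972 kg.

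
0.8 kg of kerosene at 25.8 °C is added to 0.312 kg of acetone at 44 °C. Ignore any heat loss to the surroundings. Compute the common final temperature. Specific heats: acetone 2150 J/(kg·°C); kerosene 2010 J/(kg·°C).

Conservation of energy gives ΣQ = 0:
0.312*2150*(T − 44) + 0.8*2010*(T − 25.8) = 0
670.8(T − 44) + 1608(T − 25.8) = 0
(670.8 + 1608) T = 670.8*44 + 1608*25.8
T = 71002 / 2278.8 = 31.2 °C

T_f ≈ 31.2 °C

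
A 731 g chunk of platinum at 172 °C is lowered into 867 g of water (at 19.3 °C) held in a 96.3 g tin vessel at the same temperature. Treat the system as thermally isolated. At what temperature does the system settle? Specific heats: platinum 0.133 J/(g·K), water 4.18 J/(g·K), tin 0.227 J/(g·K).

T_f ≈ 23.3 °C

Let T be the final temperature. ΣQ_i = 0:
731·0.133·(T − 172) + 867·4.18·(T − 19.3) + 96.3·0.227·(T − 19.3) = 0
(97.22 + 3624.1 + 21.86) T = 97.22·172 + 3624.1·19.3 + 21.86·19.3
T ≈ 23.27 °C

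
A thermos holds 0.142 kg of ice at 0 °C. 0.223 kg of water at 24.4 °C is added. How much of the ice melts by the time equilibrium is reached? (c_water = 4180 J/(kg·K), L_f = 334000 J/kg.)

Water can give up m c ΔT = 0.223×4180×24.4 = 22744 J before reaching 0 °C.
To melt every bit of ice: 0.142×334000 = 47428 J.
Since 22744 < 47428 J, not all the ice melts; equilibrium is at 0 °C.
Mass melted = 22744/334000 ≈ 0.0681 kg.

m_melted ≈ 0.0681 kg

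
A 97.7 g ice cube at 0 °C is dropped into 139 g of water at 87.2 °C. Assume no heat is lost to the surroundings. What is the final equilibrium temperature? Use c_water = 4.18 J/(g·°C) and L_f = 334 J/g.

Taking heat into each body as positive, Σ m c ΔT = 0:
melt ice: 97.7·334 = 32632
  warm the meltwater: 408.39 T
  water: 581.02(T − 87.2)
989.41 T = 50665 − 32632 = 18033
T ≈ 18.23 °C — above 0 °C, consistent with complete melting.

T_f ≈ 18.2 °C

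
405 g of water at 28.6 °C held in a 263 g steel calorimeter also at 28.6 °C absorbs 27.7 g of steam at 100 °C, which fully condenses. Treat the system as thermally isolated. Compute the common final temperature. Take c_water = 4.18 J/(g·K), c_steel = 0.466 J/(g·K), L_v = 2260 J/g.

Let T be the final temperature. ΣQ_i = 0:
latent heat released on condensation: 27.7·2260 = 62602
  condensed water 100 °C→T: 115.79(T − 100)
  water warms: 405·4.18·(T − 28.6) = 1692.9(T − 28.6)
  cup: 122.56(T − 28.6)
1931.2 T = 62602 + 11579 + 51922 = 126103
T ≈ 65.30 °C, under the boiling point, so the assumption holds.

T_f ≈ 65.3 °C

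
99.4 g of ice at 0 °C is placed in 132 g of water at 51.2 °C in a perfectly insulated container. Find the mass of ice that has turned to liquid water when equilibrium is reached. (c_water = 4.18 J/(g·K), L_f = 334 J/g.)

m_melted ≈ 84.6 g

Cooling the water to 0 °C releases 132×4.18×51.2 = 28250 J.
Fully melting the ice requires m_ice L_f = 99.4×334 = 33200 J.
That's not enough to melt it all — equilibrium is at 0 °C with ice remaining.
Mass melted = 28250/334 ≈ 84.58 g.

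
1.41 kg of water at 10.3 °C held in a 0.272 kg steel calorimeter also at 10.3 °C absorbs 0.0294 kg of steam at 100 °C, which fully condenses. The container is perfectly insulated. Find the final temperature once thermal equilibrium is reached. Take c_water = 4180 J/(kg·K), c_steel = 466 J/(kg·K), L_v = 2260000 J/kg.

Net heat exchanged in the isolated system is zero:
condense steam: −0.0294×2260000 = −66444
  condensed water 100 °C→T: 122.89(T − 100)
  original water: 5893.8(T − 10.3)
  cup: 126.75(T − 10.3)
6143.4 T = 66444 + 12289 + 62012 = 140745
T ≈ 22.91 °C, under the boiling point, so the assumption holds.

T_f ≈ 22.9 °C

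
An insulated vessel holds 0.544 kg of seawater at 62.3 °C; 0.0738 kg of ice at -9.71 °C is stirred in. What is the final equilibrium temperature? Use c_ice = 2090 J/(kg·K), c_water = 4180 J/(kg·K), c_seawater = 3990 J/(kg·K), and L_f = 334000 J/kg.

Conservation of energy gives ΣQ = 0:
ice -9.71→0 °C: 0.0738·2090·9.71 = 1497.7
  latent heat to melt: 0.0738·334000 = 24649
  warm the meltwater: 308.48 T
  seawater: 2170.6(T − 62.3)
2479 T = 135226 − 26147 = 109079
T ≈ 44.00 °C. Since T > 0 °C, the all-ice-melts assumption holds.

T_f ≈ 44.0 °C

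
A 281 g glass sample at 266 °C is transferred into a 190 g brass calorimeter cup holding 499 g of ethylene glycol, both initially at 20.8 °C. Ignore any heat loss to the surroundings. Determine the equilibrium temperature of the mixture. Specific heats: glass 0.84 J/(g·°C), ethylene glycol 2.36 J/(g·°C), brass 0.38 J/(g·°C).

Energy conservation, ΣQ = 0:
281*0.84*(T − 266) + 499*2.36*(T − 20.8) + 190*0.38*(T − 20.8) = 0
(236.04 + 1177.6 + 72.2) T = 236.04*266 + 1177.6*20.8 + 72.2*20.8
T ≈ 59.75 °C

T_f ≈ 59.8 °C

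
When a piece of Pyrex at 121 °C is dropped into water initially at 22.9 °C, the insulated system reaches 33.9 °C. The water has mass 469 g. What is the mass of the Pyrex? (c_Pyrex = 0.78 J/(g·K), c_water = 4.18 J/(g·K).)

Conservation of energy gives ΣQ = 0:
m·0.78·(33.9 − 121) + 469·4.18·(33.9 − 22.9) = 0
-67.94 m = -21565
m = -21565/-67.94 ≈ 317.4 g

m ≈ 317 g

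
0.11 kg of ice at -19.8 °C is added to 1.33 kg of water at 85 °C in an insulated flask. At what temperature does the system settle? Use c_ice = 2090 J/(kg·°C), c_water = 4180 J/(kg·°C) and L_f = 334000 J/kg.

T_f ≈ 71.6 °C

Taking heat into each body as positive, Σ m c ΔT = 0:
warm ice to 0 °C: 0.11·2090·(0 − (-19.8)) = 4552; fusion: m_ice L_f = 0.11·334000 = 36740; meltwater 0→T: 0.11·4180·T = 459.8 T; water cools: 1.33·4180·(T − 85) = 5559.4(T − 85)
6019.2 T = 472549 − 41292 = 431257
T ≈ 71.65 °C. Since T > 0 °C, the all-ice-melts assumption holds.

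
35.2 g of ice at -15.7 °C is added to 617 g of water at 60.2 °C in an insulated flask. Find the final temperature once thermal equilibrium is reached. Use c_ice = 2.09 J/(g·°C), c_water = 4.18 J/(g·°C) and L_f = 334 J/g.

T_f ≈ 52.2 °C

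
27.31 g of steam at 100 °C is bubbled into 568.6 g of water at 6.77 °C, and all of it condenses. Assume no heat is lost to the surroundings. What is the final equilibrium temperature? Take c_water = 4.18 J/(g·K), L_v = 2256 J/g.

Energy conservation, ΣQ = 0:
latent heat released on condensation: 27.31·2256 = 61611
  condensate cools 100→T: 27.31·4.18·(T − 100) = 114.16(T − 100)
  water warms: 568.6·4.18·(T − 6.77) = 2376.7(T − 6.77)
2490.9 T = 61611 + 11416 + 16091 = 89118
T ≈ 35.78 °C, under the boiling point, so the assumption holds.

T_f ≈ 35.8 °C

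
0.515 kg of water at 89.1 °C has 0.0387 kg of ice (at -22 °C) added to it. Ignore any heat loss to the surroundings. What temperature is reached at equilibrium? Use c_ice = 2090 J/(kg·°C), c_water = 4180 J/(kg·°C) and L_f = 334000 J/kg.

T_f ≈ 76.5 °C

Let T be the final temperature. ΣQ_i = 0:
ice -22→0 °C: 0.0387×2090×22 = 1779.4
  fusion: m_ice L_f = 0.0387×334000 = 12926
  warm the meltwater: 161.77 T
  water: 2152.7(T − 89.1)
2314.5 T = 191806 − 14705 = 177100
T ≈ 76.52 °C (positive, so assuming full melt was valid).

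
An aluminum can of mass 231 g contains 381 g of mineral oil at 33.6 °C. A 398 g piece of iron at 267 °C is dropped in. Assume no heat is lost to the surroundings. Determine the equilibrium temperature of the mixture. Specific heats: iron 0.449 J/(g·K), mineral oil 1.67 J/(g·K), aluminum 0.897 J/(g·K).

T_f ≈ 74.4 °C

Energy conservation, ΣQ = 0:
398·0.449·(T − 267) + 381·1.67·(T − 33.6) + 231·0.897·(T − 33.6) = 0
178.7(T − 267) + 636.27(T − 33.6) + 207.21(T − 33.6) = 0
(178.7 + 636.27 + 207.21) T = 178.7·267 + 636.27·33.6 + 207.21·33.6
T ≈ 74.40 °C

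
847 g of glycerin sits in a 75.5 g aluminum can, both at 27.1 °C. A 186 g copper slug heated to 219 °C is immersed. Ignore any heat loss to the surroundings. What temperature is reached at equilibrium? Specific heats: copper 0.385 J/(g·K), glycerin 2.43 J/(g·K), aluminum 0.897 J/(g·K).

T_f = Σ m_i c_i T_i / Σ m_i c_i:
T_f = (71.61×219 + 2058.2×27.1 + 67.72×27.1) / (71.61 + 2058.2 + 67.72)
    = 73295 / 2197.5 ≈ 33.35 °C

T_f ≈ 33.4 °C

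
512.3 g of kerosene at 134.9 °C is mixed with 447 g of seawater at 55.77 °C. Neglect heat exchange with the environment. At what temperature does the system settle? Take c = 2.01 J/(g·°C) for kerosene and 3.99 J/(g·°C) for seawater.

T_f ≈ 84.7 °C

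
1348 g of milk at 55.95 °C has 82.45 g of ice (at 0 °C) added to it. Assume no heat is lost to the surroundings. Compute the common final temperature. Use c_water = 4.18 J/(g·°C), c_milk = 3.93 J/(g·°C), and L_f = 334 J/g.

Conservation of energy gives ΣQ = 0:
fusion: m_ice L_f = 82.45×334 = 27538; meltwater 0→T: 82.45×4.18×T = 344.64 T; milk: 5297.6(T − 55.95)
5642.3 T = 296403 − 27538 = 268865
T ≈ 47.65 °C — above 0 °C, consistent with complete melting.

T_f ≈ 47.7 °C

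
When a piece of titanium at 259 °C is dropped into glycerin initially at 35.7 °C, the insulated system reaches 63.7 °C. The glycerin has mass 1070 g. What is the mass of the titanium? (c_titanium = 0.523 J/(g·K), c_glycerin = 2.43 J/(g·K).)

m ≈ 713 g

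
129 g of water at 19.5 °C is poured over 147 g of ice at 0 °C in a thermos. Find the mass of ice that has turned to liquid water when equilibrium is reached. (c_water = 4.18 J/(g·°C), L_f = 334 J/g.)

Heat available from the water dropping to 0 °C: 129·4.18·19.5 = 10515 J.
Melting all 147 g of ice would need 147·334 = 49098 J.
Since 10515 < 49098 J, not all the ice melts; equilibrium is at 0 °C.
m_melt = 10515 / L_f = 31.48 g.

m_melted ≈ 31.5 g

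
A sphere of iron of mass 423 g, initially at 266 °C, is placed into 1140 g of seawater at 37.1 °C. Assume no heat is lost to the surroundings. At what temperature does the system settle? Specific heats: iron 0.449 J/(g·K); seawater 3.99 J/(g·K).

T_f ≈ 46.3 °C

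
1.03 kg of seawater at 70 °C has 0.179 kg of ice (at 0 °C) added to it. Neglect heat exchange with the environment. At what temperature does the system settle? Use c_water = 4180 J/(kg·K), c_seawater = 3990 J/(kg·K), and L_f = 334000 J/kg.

Sum of m c ΔT and latent-heat terms is zero:
melt ice: 0.179×334000 = 59786
  warm the meltwater: 748.22 T
  seawater cools: 1.03×3990×(T − 70) = 4109.7(T − 70)
4857.9 T = 287679 − 59786 = 227893
T ≈ 46.91 °C. Since T > 0 °C, the all-ice-melts assumption holds.

T_f ≈ 46.9 °C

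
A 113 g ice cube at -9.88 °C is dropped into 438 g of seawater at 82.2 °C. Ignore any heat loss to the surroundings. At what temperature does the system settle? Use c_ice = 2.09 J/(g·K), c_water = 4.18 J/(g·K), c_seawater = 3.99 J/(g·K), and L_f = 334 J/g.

T_f ≈ 46.7 °C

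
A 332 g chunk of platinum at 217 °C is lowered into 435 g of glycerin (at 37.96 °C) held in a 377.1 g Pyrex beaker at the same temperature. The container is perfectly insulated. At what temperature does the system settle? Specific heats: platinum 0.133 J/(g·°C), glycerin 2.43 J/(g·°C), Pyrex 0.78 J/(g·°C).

T_f ≈ 43.6 °C

Heat gained plus heat lost sum to zero:
332*0.133*(T − 217) + 435*2.43*(T − 37.96) + 377.1*0.78*(T − 37.96) = 0
44.16(T − 217) + 1057.1(T − 37.96) + 294.14(T − 37.96) = 0
1395.3 T = 60873
T = 60873 / 1395.3 = 43.6 °C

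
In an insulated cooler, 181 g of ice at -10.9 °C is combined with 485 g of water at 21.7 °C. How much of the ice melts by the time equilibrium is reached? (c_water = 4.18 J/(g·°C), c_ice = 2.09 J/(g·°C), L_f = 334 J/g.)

m_melted ≈ 119 g

Cooling the water to 0 °C releases 485·4.18·21.7 = 43992 J.
Warming the ice to 0 °C takes 181·2.09·10.9 = 4123.4 J, leaving 39869 J for melting.
To melt every bit of ice: 181·334 = 60454 J.
39869 J < 60454 J, so only part of the ice melts and the system sits at 0 °C.
m_melted·334 = 39869  ⇒  m_melted ≈ 119.4 g.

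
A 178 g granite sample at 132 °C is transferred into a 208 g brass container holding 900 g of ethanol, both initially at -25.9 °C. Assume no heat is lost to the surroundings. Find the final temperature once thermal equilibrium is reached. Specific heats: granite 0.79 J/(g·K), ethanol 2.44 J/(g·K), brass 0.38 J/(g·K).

Conservation of energy gives ΣQ = 0:
178·0.79·(T − 132) + 900·2.44·(T − (-25.9)) + 208·0.38·(T − (-25.9)) = 0
2415.7 T = -40362
T ≈ -16.71 °C

T_f ≈ -16.7 °C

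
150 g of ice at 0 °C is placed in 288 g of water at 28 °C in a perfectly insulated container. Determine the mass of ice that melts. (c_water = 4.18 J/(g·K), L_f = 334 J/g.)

m_melted ≈ 101 g

Water can give up m c ΔT = 288×4.18×28 = 33708 J before reaching 0 °C.
Melting all 150 g of ice would need 150×334 = 50100 J.
Since 33708 < 50100 J, not all the ice melts; equilibrium is at 0 °C.
m_melted×334 = 33708  ⇒  m_melted ≈ 100.9 g.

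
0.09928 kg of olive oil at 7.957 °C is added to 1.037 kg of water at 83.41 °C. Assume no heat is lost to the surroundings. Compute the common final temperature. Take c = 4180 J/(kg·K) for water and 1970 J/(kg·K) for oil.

T_f = Σ m_i c_i T_i / Σ m_i c_i:
T_f = (4334.7×83.41 + 195.58×7.957) / (4334.7 + 195.58)
    = 363110 / 4530.2 ≈ 80.15 °C

T_f ≈ 80.2 °C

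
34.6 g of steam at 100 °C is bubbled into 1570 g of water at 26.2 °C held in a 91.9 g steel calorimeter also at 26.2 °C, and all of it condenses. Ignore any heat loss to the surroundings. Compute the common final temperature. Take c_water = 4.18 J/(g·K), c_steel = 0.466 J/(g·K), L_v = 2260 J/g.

T_f ≈ 39.4 °C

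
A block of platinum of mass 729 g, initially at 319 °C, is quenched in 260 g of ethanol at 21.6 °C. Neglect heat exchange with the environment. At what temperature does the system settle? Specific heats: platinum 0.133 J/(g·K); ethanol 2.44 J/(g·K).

T_f ≈ 61.0 °C

Let T be the final temperature. ΣQ_i = 0:
729×0.133×(T − 319) + 260×2.44×(T − 21.6) = 0
96.96(T − 319) + 634.4(T − 21.6) = 0
(96.96 + 634.4) T = 96.96×319 + 634.4×21.6
T = 44632 / 731.36 = 61 °C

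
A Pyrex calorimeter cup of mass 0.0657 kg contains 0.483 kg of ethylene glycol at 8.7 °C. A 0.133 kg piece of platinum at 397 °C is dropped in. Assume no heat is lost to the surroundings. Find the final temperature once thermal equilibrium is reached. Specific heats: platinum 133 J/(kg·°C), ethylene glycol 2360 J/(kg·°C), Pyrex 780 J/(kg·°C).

T_f ≈ 14.4 °C

Net heat exchanged in the isolated system is zero:
0.133*133*(T − 397) + 0.483*2360*(T − 8.7) + 0.0657*780*(T − 8.7) = 0
17.69(T − 397) + 1139.9(T − 8.7) + 51.25(T − 8.7) = 0
1208.8 T = 17385
T = 17385 / 1208.8 = 14.4 °C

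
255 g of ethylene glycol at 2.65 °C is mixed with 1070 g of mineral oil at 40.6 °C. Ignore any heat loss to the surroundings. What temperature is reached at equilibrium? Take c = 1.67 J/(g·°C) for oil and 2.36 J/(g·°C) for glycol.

T_f ≈ 31.0 °C

Heat gained plus heat lost sum to zero:
1070×1.67×(T − 40.6) + 255×2.36×(T − 2.65) = 0
(1786.9 + 601.8) T = 1786.9×40.6 + 601.8×2.65
T = 74143/2388.7 ≈ 31.04 °C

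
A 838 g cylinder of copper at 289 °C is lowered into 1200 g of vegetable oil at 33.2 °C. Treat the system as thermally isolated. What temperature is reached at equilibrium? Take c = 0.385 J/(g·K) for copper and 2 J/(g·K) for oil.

T_f ≈ 63.5 °C

Heat gained plus heat lost sum to zero:
838*0.385*(T − 289) + 1200*2*(T − 33.2) = 0
322.63(T − 289) + 2400(T − 33.2) = 0
(322.63 + 2400) T = 322.63*289 + 2400*33.2
T ≈ 63.51 °C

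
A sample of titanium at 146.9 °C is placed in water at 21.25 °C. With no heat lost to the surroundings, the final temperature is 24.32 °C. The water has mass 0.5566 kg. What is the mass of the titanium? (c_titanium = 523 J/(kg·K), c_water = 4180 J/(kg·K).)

Taking heat into each body as positive, Σ m c ΔT = 0:
m·523·(24.32 − 146.9) + 0.5566·4180·(24.32 − 21.25) = 0
-64109 m = -7142.6
m = -7142.6/-64109 ≈ 0.1114 kg

m ≈ 0.111 kg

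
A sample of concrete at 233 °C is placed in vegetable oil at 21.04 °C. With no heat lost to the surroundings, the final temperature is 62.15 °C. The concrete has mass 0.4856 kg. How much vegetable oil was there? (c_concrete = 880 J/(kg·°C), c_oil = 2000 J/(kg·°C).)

m ≈ 0.888 kg

|Q_concrete| = |Q_oil|:
0.4856·880·(233 − 62.15) = m·2000·(62.15 − 21.04)
82220 m = 73009  ⇒  m ≈ 0.888 kg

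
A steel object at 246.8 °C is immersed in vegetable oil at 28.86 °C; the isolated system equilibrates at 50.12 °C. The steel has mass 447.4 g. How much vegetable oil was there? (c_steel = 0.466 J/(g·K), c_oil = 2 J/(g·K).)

m ≈ 964 g

Heat lost by the steel = heat gained by the oil:
447.4×0.466×(246.8 − 50.12) = m×2×(50.12 − 28.86)
42.52 m = 41005  ⇒  m ≈ 964.4 g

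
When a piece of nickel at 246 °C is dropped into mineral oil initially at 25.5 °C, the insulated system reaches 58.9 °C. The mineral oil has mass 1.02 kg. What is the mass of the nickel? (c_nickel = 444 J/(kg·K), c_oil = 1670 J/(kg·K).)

Heat lost by the nickel = heat gained by the oil:
m·444·(246 − 58.9) = 1.02·1670·(58.9 − 25.5)
83072 m = 56894  ⇒  m ≈ 0.6849 kg

m ≈ 0.685 kg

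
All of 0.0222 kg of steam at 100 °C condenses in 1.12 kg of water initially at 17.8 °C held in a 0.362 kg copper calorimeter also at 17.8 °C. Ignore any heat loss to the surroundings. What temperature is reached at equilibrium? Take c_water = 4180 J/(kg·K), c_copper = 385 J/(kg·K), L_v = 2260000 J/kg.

Energy balance with sensible and latent terms:
steam→water at 100 °C releases m L_v = 0.0222×2260000 = 50172
  condensed water 100 °C→T: 92.8(T − 100)
  original water: 4681.6(T − 17.8)
  copper cup: 0.362×385×(T − 17.8) = 139.37(T − 17.8)
4913.8 T = 50172 + 9279.6 + 85813 = 145265
T ≈ 29.56 °C — below 100 °C, confirming all the steam condensed.

T_f ≈ 29.6 °C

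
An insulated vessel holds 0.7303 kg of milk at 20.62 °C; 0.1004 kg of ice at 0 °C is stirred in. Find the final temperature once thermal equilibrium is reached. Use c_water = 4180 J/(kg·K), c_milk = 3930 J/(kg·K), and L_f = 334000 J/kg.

Let T be the final temperature. ΣQ_i = 0:
fusion: m_ice L_f = 0.1004·334000 = 33534
  warm the meltwater: 419.67 T
  milk cools: 0.7303·3930·(T − 20.62) = 2870.1(T − 20.62)
3289.8 T = 59181 − 33534 = 25647
T ≈ 7.80 °C. Since T > 0 °C, the all-ice-melts assumption holds.

T_f ≈ 7.8 °C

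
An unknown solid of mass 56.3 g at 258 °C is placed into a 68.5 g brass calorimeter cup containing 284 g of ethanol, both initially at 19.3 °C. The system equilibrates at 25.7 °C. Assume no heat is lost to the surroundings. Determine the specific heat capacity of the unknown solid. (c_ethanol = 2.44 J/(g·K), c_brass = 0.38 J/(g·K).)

c ≈ 0.352 J/(g·K)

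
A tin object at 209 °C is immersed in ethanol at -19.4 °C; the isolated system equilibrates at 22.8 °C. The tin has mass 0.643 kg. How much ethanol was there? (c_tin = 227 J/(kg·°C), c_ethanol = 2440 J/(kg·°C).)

m ≈ 0.264 kg

Heat lost by the tin = heat gained by the ethanol:
0.643×227×(209 − 22.8) = m×2440×(22.8 − (-19.4))
102968 m = 27178  ⇒  m ≈ 0.2639 kg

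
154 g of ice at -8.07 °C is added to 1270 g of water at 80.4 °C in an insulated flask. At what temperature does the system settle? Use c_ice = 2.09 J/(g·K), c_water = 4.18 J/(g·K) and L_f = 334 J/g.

T_f ≈ 62.6 °C

Taking heat into each body as positive, Σ m c ΔT = 0:
ice -8.07→0 °C: 154×2.09×8.07 = 2597.4
  melt ice: 154×334 = 51436
  meltwater 0→T: 154×4.18×T = 643.72 T
  water: 5308.6(T − 80.4)
5952.3 T = 426811 − 54033 = 372778
T ≈ 62.63 °C (positive, so assuming full melt was valid).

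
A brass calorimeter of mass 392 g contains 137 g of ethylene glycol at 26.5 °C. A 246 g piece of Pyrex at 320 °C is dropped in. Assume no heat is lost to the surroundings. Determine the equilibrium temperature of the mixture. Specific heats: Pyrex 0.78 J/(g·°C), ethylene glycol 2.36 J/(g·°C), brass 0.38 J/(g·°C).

Let T be the final temperature. ΣQ_i = 0:
246·0.78·(T − 320) + 137·2.36·(T − 26.5) + 392·0.38·(T − 26.5) = 0
(191.88 + 323.32 + 148.96) T = 191.88·320 + 323.32·26.5 + 148.96·26.5
T ≈ 111.29 °C

T_f ≈ 111.3 °C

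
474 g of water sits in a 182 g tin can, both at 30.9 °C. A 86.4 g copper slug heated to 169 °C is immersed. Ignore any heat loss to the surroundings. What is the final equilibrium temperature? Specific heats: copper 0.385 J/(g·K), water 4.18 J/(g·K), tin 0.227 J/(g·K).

T_f ≈ 33.1 °C

Conservation of energy gives ΣQ = 0:
86.4×0.385×(T − 169) + 474×4.18×(T − 30.9) + 182×0.227×(T − 30.9) = 0
33.26(T − 169) + 1981.3(T − 30.9) + 41.31(T − 30.9) = 0
(33.26 + 1981.3 + 41.31) T = 33.26×169 + 1981.3×30.9 + 41.31×30.9
T = 68121 / 2055.9 = 33.1 °C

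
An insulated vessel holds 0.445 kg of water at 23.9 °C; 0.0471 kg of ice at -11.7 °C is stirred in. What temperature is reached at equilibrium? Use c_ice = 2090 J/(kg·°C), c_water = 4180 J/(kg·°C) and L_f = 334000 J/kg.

T_f ≈ 13.4 °C

Let T be the final temperature. ΣQ_i = 0:
warm ice to 0 °C: 0.0471×2090×(0 − (-11.7)) = 1151.7; fusion: m_ice L_f = 0.0471×334000 = 15731; meltwater 0→T: 0.0471×4180×T = 196.88 T; water cools: 0.445×4180×(T − 23.9) = 1860.1(T − 23.9)
2057 T = 44456 − 16883 = 27573
T ≈ 13.40 °C. Since T > 0 °C, the all-ice-melts assumption holds.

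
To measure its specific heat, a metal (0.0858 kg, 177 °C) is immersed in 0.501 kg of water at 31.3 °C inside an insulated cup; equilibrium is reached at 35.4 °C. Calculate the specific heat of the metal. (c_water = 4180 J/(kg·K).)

m_s c (T_s − T_f) = m_water c_water (T_f − T_0):
0.0858×c×(177 − 35.4) = 0.501×4180×(35.4 − 31.3)
12.15 c = 8586.1  ⇒  c ≈ 706.7 J/(kg·K)

c ≈ 707 J/(kg·K)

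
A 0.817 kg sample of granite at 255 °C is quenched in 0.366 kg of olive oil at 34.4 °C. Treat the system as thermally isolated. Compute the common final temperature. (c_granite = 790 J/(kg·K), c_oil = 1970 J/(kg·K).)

Set heat shed by the hot body equal to heat absorbed by the cold body:
0.817×790×(255 − T) = 0.366×1970×(T − 34.4)
645.43(255 − T) = 721.02(T − 34.4)
1366.4 T = 189388  ⇒  T ≈ 138.60 °C

T_f ≈ 138.6 °C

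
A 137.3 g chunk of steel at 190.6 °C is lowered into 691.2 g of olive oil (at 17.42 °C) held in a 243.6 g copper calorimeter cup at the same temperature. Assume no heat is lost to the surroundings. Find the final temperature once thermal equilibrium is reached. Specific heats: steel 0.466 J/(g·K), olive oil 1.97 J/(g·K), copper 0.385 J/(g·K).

T_f ≈ 24.7 °C

Let T be the final temperature. ΣQ_i = 0:
137.3*0.466*(T − 190.6) + 691.2*1.97*(T − 17.42) + 243.6*0.385*(T − 17.42) = 0
63.98(T − 190.6) + 1361.7(T − 17.42) + 93.79(T − 17.42) = 0
(63.98 + 1361.7 + 93.79) T = 63.98*190.6 + 1361.7*17.42 + 93.79*17.42
T ≈ 24.71 °C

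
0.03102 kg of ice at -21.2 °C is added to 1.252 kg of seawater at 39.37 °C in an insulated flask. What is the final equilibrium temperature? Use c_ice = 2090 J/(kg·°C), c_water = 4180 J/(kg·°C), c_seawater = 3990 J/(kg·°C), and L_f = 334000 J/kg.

T_f ≈ 36.1 °C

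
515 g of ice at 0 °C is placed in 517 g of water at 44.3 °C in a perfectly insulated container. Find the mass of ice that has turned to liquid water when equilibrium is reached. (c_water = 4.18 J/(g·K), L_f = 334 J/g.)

m_melted ≈ 287 g

Cooling the water to 0 °C releases 517·4.18·44.3 = 95735 J.
Fully melting the ice requires m_ice L_f = 515·334 = 172010 J.
Since 95735 < 172010 J, not all the ice melts; equilibrium is at 0 °C.
Mass melted = 95735/334 ≈ 286.6 g.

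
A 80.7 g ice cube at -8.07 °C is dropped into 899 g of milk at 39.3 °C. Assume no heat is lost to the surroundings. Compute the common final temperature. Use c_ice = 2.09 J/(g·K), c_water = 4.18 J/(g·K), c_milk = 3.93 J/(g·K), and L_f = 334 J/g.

T_f ≈ 28.6 °C

Let T be the final temperature. ΣQ_i = 0:
ice -8.07→0 °C: 80.7·2.09·8.07 = 1361.1; melt ice: 80.7·334 = 26954; meltwater 0→T: 80.7·4.18·T = 337.33 T; milk: 3533.1(T − 39.3)
3870.4 T = 138850 − 28315 = 110535
T ≈ 28.56 °C (positive, so assuming full melt was valid).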